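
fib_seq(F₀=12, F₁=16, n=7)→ F_2 = F_1 + F_0 = 28
F_3 = F_2 + F_1 = 44
F_4 = F_3 + F_2 = 72
...
= [12, 16, 28, 44, 72, 116, 188]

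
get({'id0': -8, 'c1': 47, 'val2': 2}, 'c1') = 47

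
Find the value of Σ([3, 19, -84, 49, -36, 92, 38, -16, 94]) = 159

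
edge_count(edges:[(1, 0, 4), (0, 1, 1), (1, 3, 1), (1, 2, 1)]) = 4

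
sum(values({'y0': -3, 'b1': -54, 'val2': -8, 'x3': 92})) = 27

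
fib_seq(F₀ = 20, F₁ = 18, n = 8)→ F_2 = F_1 + F_0 = 38
F_3 = F_2 + F_1 = 56
F_4 = F_3 + F_2 = 94
...
= [20, 18, 38, 56, 94, 150, 244, 394]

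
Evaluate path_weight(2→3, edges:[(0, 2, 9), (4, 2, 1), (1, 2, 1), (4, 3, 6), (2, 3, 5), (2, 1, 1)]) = w(2→3)=5
= 5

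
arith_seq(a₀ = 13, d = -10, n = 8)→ [13, 3, -7, -17, -27, -37, -47, -57]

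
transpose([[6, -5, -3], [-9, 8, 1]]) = [[6, -9], [-5, 8], [-3, 1]]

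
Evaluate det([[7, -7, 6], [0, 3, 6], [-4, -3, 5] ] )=471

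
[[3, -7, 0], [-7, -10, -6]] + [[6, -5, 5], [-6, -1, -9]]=[[9, -12, 5], [-13, -11, -15]]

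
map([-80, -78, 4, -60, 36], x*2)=-80*2=-160, -78*2=-156, 4*2=8, -60*2=-120, 36*2=72
= [-160, -156, 8, -120, 72]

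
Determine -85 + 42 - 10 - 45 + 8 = -90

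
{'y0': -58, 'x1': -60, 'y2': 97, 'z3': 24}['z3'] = 24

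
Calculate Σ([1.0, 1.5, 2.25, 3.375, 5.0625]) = 1.0 + 1.5 + 2.25 + 3.375 + 5.0625
= 13.1875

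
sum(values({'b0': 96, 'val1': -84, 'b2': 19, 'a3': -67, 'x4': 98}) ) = 96 + (-84) + 19 + (-67) + 98
= 62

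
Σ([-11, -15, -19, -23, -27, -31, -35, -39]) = (-11) + (-15) + (-19) + (-23) + (-27) + (-31) + (-35) + (-39)
= -200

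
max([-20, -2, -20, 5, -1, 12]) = 12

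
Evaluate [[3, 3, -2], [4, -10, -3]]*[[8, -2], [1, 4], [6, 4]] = C[0][0] = (3)*(8) + (3)*(1) + (-2)*(6) = 15
C[0][1] = (3)*(-2) + (3)*(4) + (-2)*(4) = -2
C[1][0] = (4)*(8) + (-10)*(1) + (-3)*(6) = 4
C[1][1] = (4)*(-2) + (-10)*(4) + (-3)*(4) = -60
= [[15, -2], [4, -60]]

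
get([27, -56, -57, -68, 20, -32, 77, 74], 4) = 20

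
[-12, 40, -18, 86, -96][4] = -96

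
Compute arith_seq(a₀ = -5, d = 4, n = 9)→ a_0 = -5 + 0*4 = -5
a_1 = -5 + 1*4 = -1
a_2 = -5 + 2*4 = 3
...
= [-5, -1, 3, 7, 11, 15, 19, 23, 27]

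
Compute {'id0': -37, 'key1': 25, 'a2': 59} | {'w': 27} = {'id0': -37, 'key1': 25, 'a2': 59, 'w': 27}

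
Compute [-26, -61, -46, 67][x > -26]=[67]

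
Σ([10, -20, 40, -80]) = -50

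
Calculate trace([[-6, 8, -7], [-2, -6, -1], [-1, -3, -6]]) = -18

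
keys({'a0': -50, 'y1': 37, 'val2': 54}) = ['a0', 'y1', 'val2']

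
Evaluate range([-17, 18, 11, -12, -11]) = 35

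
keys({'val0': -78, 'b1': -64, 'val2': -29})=['val0', 'b1', 'val2']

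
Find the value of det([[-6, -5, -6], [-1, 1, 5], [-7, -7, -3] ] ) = (1)*(-6)*det([[1, 5], [-7, -3]]) + (-1)*(-5)*det([[-1, 5], [-7, -3]]) + (1)*(-6)*det([[-1, 1], [-7, -7]])
= -192 + 190 + -84
= -86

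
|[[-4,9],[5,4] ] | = -61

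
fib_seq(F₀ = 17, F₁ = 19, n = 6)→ F_2 = F_1 + F_0 = 36
F_3 = F_2 + F_1 = 55
F_4 = F_3 + F_2 = 91
...
= [17, 19, 36, 55, 91, 146]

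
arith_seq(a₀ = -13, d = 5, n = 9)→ [-13, -8, -3, 2, 7, 12, 17, 22, 27]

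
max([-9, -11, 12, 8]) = 12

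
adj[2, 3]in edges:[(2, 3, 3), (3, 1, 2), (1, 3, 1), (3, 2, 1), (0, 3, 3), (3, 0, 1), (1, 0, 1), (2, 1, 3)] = 3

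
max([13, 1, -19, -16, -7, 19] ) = 19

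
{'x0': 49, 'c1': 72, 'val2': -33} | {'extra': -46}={'x0': 49, 'c1': 72, 'val2': -33, 'extra': -46}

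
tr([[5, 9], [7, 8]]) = 13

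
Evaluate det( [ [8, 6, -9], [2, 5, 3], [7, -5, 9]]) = (1)*(8)*det([[5, 3], [-5, 9]]) + (-1)*(6)*det([[2, 3], [7, 9]]) + (1)*(-9)*det([[2, 5], [7, -5]])
= 480 + 18 + 405
= 903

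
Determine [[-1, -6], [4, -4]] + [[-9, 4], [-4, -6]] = [[-10, -2], [0, -10]]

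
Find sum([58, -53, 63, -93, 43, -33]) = -15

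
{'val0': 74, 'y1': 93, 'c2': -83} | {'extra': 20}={'val0': 74, 'y1': 93, 'c2': -83, 'extra': 20}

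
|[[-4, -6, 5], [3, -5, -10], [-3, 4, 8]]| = (1)*(-4)*det([[-5, -10], [4, 8]]) + (-1)*(-6)*det([[3, -10], [-3, 8]]) + (1)*(5)*det([[3, -5], [-3, 4]])
= 0 + -36 + -15
= -51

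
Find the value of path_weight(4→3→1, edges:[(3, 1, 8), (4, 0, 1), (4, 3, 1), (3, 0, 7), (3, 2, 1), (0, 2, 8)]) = w(4→3)=1 + w(3→1)=8
= 9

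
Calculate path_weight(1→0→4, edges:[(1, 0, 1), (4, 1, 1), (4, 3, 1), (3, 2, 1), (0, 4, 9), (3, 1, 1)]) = w(1→0)=1 + w(0→4)=9
= 10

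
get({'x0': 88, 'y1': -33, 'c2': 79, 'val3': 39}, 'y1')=-33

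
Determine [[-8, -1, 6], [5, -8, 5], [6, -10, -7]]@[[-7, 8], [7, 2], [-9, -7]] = [[-5, -108], [-136, -11], [-49, 77]]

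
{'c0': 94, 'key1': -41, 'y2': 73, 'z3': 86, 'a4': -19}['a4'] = -19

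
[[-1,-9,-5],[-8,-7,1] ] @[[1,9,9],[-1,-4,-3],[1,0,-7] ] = C[0][0] = (-1)*(1) + (-9)*(-1) + (-5)*(1) = 3
C[0][1] = (-1)*(9) + (-9)*(-4) + (-5)*(0) = 27
C[0][2] = (-1)*(9) + (-9)*(-3) + (-5)*(-7) = 53
C[1][0] = (-8)*(1) + (-7)*(-1) + (1)*(1) = 0
C[1][1] = (-8)*(9) + (-7)*(-4) + (1)*(0) = -44
C[1][2] = (-8)*(9) + (-7)*(-3) + (1)*(-7) = -58
= [[3, 27, 53], [0, -44, -58]]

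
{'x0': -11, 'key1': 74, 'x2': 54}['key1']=74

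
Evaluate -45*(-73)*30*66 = 6504300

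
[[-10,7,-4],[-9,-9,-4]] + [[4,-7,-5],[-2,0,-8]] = [[-6, 0, -9], [-11, -9, -12]]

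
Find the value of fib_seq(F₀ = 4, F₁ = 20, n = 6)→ F_2 = F_1 + F_0 = 24
F_3 = F_2 + F_1 = 44
F_4 = F_3 + F_2 = 68
...
= [4, 20, 24, 44, 68, 112]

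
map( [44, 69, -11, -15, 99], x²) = (44)²=1936, (69)²=4761, (-11)²=121, (-15)²=225, (99)²=9801
= [1936, 4761, 121, 225, 9801]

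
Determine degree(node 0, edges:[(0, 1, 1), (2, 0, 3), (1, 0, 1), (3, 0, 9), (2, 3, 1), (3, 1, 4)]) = 4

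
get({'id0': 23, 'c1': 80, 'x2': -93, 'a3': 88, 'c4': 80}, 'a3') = 88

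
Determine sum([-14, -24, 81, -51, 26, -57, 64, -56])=-31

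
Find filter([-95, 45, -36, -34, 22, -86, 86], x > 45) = keep x where x > 45: -95✗, 45✗, -36✗, -34✗, 22✗, -86✗, 86✓
= [86]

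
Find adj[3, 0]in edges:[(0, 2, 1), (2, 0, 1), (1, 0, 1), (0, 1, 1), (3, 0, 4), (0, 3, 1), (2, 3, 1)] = 4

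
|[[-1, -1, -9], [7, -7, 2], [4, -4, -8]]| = -128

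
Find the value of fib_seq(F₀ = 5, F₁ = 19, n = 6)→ [5, 19, 24, 43, 67, 110]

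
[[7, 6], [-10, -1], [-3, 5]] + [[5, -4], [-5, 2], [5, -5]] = [[12, 2], [-15, 1], [2, 0]]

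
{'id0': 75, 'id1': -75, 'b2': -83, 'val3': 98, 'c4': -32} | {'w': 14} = {'id0': 75, 'id1': -75, 'b2': -83, 'val3': 98, 'c4': -32, 'w': 14}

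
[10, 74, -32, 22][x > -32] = keep x where x > -32: 10✓, 74✓, -32✗, 22✓
= [10, 74, 22]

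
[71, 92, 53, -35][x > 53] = keep x where x > 53: 71✓, 92✓, 53✗, -35✗
= [71, 92]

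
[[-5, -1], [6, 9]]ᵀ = [[-5, 6], [-1, 9]]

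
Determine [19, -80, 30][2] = 30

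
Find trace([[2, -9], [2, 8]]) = 10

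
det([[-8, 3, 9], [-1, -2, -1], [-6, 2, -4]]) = -200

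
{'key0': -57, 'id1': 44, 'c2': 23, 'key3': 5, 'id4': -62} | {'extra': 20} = {'key0': -57, 'id1': 44, 'c2': 23, 'key3': 5, 'id4': -62, 'extra': 20}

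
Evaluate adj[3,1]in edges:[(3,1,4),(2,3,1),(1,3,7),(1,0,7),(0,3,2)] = 4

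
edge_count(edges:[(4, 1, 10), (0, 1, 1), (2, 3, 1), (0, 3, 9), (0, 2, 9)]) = 5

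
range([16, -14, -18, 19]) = 37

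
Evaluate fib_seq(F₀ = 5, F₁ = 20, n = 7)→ F_2 = F_1 + F_0 = 25
F_3 = F_2 + F_1 = 45
F_4 = F_3 + F_2 = 70
...
= [5, 20, 25, 45, 70, 115, 185]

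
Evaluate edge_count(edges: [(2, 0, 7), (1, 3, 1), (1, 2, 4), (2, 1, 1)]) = 4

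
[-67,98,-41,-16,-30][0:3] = [-67, 98, -41]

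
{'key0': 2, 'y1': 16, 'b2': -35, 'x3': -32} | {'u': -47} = {'key0': 2, 'y1': 16, 'b2': -35, 'x3': -32, 'u': -47}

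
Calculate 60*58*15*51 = 2662200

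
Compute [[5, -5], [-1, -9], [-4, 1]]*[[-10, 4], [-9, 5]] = C[0][0] = (5)*(-10) + (-5)*(-9) = -5
C[0][1] = (5)*(4) + (-5)*(5) = -5
C[1][0] = (-1)*(-10) + (-9)*(-9) = 91
C[1][1] = (-1)*(4) + (-9)*(5) = -49
C[2][0] = (-4)*(-10) + (1)*(-9) = 31
C[2][1] = (-4)*(4) + (1)*(5) = -11
= [[-5, -5], [91, -49], [31, -11]]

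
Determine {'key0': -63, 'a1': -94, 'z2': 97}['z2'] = 97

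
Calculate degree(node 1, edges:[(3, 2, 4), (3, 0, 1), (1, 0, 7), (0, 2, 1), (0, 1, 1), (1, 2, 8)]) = incident: (1,0), (0,1), (1,2)
= 3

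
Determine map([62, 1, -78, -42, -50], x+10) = [72, 11, -68, -32, -40]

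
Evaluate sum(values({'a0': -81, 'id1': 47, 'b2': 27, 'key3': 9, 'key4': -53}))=(-81) + 47 + 27 + 9 + (-53)
= -51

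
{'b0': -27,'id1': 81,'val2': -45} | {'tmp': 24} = {'b0': -27, 'id1': 81, 'val2': -45, 'tmp': 24}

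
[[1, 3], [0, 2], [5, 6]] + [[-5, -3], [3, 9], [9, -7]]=[[-4, 0], [3, 11], [14, -1]]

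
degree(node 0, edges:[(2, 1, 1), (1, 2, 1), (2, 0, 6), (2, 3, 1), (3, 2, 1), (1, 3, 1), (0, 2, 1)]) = 2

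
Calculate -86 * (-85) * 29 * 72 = 15263280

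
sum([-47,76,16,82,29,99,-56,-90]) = (-47) + 76 + 16 + 82 + 29 + 99 + (-56) + (-90)
= 109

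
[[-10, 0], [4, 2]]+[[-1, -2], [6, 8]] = [[-11, -2], [10, 10]]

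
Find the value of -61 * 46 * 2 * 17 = -95404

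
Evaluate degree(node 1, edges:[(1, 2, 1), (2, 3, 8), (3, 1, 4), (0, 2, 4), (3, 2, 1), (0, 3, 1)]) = 2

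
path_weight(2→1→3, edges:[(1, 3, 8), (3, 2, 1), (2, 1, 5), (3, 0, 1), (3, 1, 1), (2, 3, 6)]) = w(2→1)=5 + w(1→3)=8
= 13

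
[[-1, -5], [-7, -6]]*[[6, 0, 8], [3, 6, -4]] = [[-21, -30, 12], [-60, -36, -32]]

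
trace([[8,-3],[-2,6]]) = 14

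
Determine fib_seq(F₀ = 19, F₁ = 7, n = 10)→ F_2 = F_1 + F_0 = 26
F_3 = F_2 + F_1 = 33
F_4 = F_3 + F_2 = 59
...
= [19, 7, 26, 33, 59, 92, 151, 243, 394, 637]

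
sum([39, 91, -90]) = 39 + 91 + (-90)
= 40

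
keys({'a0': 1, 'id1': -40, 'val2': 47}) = ['a0', 'id1', 'val2']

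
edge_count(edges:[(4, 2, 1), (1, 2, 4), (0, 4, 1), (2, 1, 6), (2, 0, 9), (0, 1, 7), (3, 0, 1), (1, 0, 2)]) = 8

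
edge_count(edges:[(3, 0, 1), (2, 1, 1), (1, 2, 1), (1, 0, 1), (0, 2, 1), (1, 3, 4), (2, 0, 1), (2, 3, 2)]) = 8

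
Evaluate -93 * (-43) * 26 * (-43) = -4470882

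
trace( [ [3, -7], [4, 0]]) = 3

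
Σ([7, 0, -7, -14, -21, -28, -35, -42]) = -140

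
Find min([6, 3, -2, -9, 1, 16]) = -9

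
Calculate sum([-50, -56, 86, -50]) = -70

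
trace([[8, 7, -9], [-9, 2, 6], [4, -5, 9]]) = 19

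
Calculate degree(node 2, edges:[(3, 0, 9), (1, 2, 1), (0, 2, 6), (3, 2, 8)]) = incident: (1,2), (0,2), (3,2)
= 3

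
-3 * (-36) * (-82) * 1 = -8856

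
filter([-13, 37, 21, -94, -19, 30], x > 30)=keep x where x > 30: -13✗, 37✓, 21✗, -94✗, -19✗, 30✗
= [37]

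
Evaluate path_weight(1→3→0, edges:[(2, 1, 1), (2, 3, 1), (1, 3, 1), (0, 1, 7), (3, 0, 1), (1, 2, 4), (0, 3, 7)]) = w(1→3)=1 + w(3→0)=1
= 2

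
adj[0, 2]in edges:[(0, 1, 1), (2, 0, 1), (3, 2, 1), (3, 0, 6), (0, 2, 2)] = 2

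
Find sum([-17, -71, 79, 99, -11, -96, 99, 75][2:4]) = 178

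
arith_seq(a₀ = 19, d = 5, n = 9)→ [19, 24, 29, 34, 39, 44, 49, 54, 59]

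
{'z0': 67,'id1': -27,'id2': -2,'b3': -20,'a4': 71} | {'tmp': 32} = {'z0': 67, 'id1': -27, 'id2': -2, 'b3': -20, 'a4': 71, 'tmp': 32}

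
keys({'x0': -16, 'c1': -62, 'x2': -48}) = ['x0', 'c1', 'x2']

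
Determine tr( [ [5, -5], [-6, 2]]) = 7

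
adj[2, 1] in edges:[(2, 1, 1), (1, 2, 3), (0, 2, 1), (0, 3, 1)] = 1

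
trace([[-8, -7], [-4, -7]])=diagonal: (-8) + (-7)
= -15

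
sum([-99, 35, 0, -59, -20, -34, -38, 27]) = -188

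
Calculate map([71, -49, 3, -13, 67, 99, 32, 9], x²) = [5041, 2401, 9, 169, 4489, 9801, 1024, 81]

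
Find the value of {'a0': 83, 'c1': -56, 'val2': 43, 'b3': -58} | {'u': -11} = {'a0': 83, 'c1': -56, 'val2': 43, 'b3': -58, 'u': -11}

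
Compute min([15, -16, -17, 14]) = -17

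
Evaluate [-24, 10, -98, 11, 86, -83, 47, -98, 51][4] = 86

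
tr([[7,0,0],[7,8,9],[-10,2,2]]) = 17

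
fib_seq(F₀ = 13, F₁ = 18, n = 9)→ F_2 = F_1 + F_0 = 31
F_3 = F_2 + F_1 = 49
F_4 = F_3 + F_2 = 80
...
= [13, 18, 31, 49, 80, 129, 209, 338, 547]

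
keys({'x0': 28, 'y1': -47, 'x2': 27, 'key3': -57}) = ['x0', 'y1', 'x2', 'key3']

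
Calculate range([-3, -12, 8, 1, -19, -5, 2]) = 27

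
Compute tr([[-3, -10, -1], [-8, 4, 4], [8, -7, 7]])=8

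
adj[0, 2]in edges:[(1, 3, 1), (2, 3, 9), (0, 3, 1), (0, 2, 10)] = 10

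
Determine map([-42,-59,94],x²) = (-42)²=1764, (-59)²=3481, (94)²=8836
= [1764, 3481, 8836]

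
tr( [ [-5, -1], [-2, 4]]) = diagonal: (-5) + 4
= -1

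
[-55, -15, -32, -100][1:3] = [-15, -32]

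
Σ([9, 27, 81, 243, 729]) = 1089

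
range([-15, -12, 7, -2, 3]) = 22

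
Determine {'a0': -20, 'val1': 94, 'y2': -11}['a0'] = -20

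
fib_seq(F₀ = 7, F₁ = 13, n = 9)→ [7, 13, 20, 33, 53, 86, 139, 225, 364]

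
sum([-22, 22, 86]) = 86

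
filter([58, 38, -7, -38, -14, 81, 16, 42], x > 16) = [58, 38, 81, 42]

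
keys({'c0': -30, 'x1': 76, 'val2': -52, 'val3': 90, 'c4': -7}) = ['c0', 'x1', 'val2', 'val3', 'c4']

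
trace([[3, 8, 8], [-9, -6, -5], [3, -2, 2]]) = -1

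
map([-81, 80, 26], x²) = (-81)²=6561, (80)²=6400, (26)²=676
= [6561, 6400, 676]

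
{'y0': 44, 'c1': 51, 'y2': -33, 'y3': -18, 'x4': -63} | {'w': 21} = {'y0': 44, 'c1': 51, 'y2': -33, 'y3': -18, 'x4': -63, 'w': 21}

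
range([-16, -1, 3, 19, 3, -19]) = 38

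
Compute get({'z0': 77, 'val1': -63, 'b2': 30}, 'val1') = -63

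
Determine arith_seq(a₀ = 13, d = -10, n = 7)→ [13, 3, -7, -17, -27, -37, -47]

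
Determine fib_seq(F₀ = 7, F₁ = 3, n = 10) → F_2 = F_1 + F_0 = 10
F_3 = F_2 + F_1 = 13
F_4 = F_3 + F_2 = 23
...
= [7, 3, 10, 13, 23, 36, 59, 95, 154, 249]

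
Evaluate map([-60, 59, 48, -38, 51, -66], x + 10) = -60+10=-50, 59+10=69, 48+10=58, -38+10=-28, 51+10=61, -66+10=-56
= [-50, 69, 58, -28, 61, -56]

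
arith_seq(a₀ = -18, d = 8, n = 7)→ [-18, -10, -2, 6, 14, 22, 30]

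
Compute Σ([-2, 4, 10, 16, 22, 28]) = 78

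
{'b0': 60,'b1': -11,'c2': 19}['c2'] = 19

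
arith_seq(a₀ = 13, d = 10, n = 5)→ [13, 23, 33, 43, 53]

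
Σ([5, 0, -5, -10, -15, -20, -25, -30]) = 5 + 0 + (-5) + (-10) + (-15) + (-20) + (-25) + (-30)
= -100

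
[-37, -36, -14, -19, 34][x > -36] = keep x where x > -36: -37✗, -36✗, -14✓, -19✓, 34✓
= [-14, -19, 34]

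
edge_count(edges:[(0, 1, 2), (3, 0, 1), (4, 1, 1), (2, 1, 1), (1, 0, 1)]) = 5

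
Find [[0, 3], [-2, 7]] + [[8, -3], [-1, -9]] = [[8, 0], [-3, -2]]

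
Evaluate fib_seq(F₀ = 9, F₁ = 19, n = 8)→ [9, 19, 28, 47, 75, 122, 197, 319]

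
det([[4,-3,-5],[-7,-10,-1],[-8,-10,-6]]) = (1)*(4)*det([[-10, -1], [-10, -6]]) + (-1)*(-3)*det([[-7, -1], [-8, -6]]) + (1)*(-5)*det([[-7, -10], [-8, -10]])
= 200 + 102 + 50
= 352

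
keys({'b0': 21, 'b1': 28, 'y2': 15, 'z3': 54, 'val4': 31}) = ['b0', 'b1', 'y2', 'z3', 'val4']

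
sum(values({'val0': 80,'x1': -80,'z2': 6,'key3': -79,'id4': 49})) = 80 + (-80) + 6 + (-79) + 49
= -24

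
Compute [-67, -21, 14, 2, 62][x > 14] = keep x where x > 14: -67✗, -21✗, 14✗, 2✗, 62✓
= [62]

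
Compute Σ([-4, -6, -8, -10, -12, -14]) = -54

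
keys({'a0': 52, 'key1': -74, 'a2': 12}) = ['a0', 'key1', 'a2']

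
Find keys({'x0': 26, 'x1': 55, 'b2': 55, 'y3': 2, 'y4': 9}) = ['x0', 'x1', 'b2', 'y3', 'y4']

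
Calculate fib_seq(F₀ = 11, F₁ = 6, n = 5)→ F_2 = F_1 + F_0 = 17
F_3 = F_2 + F_1 = 23
F_4 = F_3 + F_2 = 40
= [11, 6, 17, 23, 40]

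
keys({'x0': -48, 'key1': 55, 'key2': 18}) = ['x0', 'key1', 'key2']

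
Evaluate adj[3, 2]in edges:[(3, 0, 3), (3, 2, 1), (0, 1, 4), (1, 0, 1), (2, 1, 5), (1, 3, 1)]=1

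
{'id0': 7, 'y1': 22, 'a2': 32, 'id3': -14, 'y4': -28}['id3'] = -14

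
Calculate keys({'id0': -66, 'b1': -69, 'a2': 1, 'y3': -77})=['id0', 'b1', 'a2', 'y3']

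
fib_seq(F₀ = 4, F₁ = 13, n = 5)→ F_2 = F_1 + F_0 = 17
F_3 = F_2 + F_1 = 30
F_4 = F_3 + F_2 = 47
= [4, 13, 17, 30, 47]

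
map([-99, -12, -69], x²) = (-99)²=9801, (-12)²=144, (-69)²=4761
= [9801, 144, 4761]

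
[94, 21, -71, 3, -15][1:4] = [21, -71, 3]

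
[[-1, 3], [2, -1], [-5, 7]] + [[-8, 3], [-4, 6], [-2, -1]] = [[-9, 6], [-2, 5], [-7, 6]]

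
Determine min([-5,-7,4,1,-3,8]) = -7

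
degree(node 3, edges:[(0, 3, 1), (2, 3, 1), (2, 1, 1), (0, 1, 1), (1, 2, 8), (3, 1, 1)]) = 3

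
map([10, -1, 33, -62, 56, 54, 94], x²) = (10)²=100, (-1)²=1, (33)²=1089, (-62)²=3844, (56)²=3136, (54)²=2916, (94)²=8836
= [100, 1, 1089, 3844, 3136, 2916, 8836]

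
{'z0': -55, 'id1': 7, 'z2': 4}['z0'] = -55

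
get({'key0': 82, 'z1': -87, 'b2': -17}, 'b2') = -17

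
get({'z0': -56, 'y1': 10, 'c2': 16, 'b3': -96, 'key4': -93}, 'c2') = 16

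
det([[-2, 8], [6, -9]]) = -30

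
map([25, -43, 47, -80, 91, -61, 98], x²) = (25)²=625, (-43)²=1849, (47)²=2209, (-80)²=6400, (91)²=8281, (-61)²=3721, (98)²=9604
= [625, 1849, 2209, 6400, 8281, 3721, 9604]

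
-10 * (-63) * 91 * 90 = 5159700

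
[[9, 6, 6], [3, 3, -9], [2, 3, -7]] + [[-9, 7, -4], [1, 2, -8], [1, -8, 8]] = [[0, 13, 2], [4, 5, -17], [3, -5, 1]]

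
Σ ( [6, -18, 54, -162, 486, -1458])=-1092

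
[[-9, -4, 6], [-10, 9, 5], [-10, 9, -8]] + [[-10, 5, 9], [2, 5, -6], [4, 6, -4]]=[[-19, 1, 15], [-8, 14, -1], [-6, 15, -12]]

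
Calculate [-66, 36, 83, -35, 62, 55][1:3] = [36, 83]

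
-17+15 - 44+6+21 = -19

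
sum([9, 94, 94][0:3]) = slice → [9, 94, 94]
9 + 94 + 94
= 197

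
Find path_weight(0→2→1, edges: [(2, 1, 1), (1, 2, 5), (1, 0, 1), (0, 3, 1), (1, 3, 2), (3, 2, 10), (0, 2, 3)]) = 4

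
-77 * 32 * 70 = -172480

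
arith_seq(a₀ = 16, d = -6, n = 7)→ [16, 10, 4, -2, -8, -14, -20]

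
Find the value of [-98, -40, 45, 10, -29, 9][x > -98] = keep x where x > -98: -98✗, -40✓, 45✓, 10✓, -29✓, 9✓
= [-40, 45, 10, -29, 9]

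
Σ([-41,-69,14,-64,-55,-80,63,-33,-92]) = -357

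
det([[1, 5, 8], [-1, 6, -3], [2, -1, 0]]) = -121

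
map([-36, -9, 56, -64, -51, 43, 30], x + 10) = [-26, 1, 66, -54, -41, 53, 40]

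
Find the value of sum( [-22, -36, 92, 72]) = (-22) + (-36) + 92 + 72
= 106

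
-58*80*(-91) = 422240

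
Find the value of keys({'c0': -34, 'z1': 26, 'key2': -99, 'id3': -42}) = ['c0', 'z1', 'key2', 'id3']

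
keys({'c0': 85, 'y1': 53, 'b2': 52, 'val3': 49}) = ['c0', 'y1', 'b2', 'val3']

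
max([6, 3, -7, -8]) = 6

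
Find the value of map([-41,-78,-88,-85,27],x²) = [1681, 6084, 7744, 7225, 729]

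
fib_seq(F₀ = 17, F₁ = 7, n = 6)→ F_2 = F_1 + F_0 = 24
F_3 = F_2 + F_1 = 31
F_4 = F_3 + F_2 = 55
...
= [17, 7, 24, 31, 55, 86]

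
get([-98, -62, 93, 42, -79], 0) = -98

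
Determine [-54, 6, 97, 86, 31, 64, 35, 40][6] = 35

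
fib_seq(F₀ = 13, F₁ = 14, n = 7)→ [13, 14, 27, 41, 68, 109, 177]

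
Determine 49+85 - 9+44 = 169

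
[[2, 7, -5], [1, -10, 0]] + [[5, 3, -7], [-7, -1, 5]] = [[7, 10, -12], [-6, -11, 5]]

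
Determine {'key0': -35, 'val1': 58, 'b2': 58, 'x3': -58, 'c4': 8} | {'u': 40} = {'key0': -35, 'val1': 58, 'b2': 58, 'x3': -58, 'c4': 8, 'u': 40}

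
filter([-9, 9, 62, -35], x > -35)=keep x where x > -35: -9✓, 9✓, 62✓, -35✗
= [-9, 9, 62]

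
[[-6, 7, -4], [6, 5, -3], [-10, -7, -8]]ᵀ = [[-6, 6, -10], [7, 5, -7], [-4, -3, -8]]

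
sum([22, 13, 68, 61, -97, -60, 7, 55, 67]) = 136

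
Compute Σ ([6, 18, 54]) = 6 + 18 + 54
= 78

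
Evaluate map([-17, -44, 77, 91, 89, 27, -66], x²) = (-17)²=289, (-44)²=1936, (77)²=5929, (91)²=8281, (89)²=7921, (27)²=729, (-66)²=4356
= [289, 1936, 5929, 8281, 7921, 729, 4356]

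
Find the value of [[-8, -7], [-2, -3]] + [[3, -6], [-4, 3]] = [[-5, -13], [-6, 0]]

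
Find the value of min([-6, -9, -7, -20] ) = -20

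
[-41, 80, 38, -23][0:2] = [-41, 80]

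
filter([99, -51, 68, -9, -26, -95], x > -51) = keep x where x > -51: 99✓, -51✗, 68✓, -9✓, -26✓, -95✗
= [99, 68, -9, -26]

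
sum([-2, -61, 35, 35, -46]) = (-2) + (-61) + 35 + 35 + (-46)
= -39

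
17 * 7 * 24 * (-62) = -177072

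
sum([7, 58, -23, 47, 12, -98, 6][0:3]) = slice → [7, 58, -23]
7 + 58 + (-23)
= 42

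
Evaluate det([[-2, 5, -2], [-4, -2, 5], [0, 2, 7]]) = (1)*(-2)*det([[-2, 5], [2, 7]]) + (-1)*(5)*det([[-4, 5], [0, 7]]) + (1)*(-2)*det([[-4, -2], [0, 2]])
= 48 + 140 + 16
= 204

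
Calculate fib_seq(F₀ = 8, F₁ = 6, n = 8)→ [8, 6, 14, 20, 34, 54, 88, 142]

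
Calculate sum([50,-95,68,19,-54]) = -12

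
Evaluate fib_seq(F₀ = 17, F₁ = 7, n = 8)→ [17, 7, 24, 31, 55, 86, 141, 227]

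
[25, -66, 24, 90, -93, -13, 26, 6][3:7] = [90, -93, -13, 26]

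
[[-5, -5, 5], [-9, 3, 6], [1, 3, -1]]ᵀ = [[-5, -9, 1], [-5, 3, 3], [5, 6, -1]]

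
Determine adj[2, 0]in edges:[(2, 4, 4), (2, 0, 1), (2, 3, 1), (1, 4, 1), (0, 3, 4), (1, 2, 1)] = 1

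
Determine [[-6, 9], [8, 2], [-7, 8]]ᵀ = [[-6, 8, -7], [9, 2, 8]]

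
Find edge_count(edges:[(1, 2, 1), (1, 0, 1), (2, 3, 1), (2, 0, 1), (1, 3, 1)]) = 5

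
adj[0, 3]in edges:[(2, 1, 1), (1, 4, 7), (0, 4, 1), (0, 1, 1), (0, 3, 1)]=1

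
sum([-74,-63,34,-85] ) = (-74) + (-63) + 34 + (-85)
= -188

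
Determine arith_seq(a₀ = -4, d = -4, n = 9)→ [-4, -8, -12, -16, -20, -24, -28, -32, -36]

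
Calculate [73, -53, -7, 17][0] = 73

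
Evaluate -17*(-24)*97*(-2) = -79152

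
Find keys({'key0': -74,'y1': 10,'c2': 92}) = ['key0', 'y1', 'c2']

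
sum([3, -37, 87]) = 3 + (-37) + 87
= 53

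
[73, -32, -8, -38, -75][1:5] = [-32, -8, -38, -75]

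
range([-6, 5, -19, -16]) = 24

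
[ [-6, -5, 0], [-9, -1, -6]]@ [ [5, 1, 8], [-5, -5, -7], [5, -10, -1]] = [[-5, 19, -13], [-70, 56, -59]]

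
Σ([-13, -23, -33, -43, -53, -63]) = -228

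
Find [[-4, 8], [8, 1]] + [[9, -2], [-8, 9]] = [[5, 6], [0, 10]]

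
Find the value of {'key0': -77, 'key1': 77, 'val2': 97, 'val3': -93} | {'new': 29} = {'key0': -77, 'key1': 77, 'val2': 97, 'val3': -93, 'new': 29}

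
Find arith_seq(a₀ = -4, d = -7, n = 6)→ a_0 = -4 + 0*-7 = -4
a_1 = -4 + 1*-7 = -11
a_2 = -4 + 2*-7 = -18
...
= [-4, -11, -18, -25, -32, -39]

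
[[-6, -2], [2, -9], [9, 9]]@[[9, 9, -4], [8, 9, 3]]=C[0][0] = (-6)*(9) + (-2)*(8) = -70
C[0][1] = (-6)*(9) + (-2)*(9) = -72
C[0][2] = (-6)*(-4) + (-2)*(3) = 18
C[1][0] = (2)*(9) + (-9)*(8) = -54
C[1][1] = (2)*(9) + (-9)*(9) = -63
C[1][2] = (2)*(-4) + (-9)*(3) = -35
... (3 more cells)
= [[-70, -72, 18], [-54, -63, -35], [153, 162, -9]]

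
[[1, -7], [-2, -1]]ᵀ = [[1, -2], [-7, -1]]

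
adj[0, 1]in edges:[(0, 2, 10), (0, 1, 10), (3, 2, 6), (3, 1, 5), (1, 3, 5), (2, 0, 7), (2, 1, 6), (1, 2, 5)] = 10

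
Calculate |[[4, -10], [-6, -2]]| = (4)*(-2) - (-10)*(-6)
= -68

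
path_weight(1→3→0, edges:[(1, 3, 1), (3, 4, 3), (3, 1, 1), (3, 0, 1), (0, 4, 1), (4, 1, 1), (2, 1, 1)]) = 2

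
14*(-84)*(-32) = 37632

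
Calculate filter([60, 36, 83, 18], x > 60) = keep x where x > 60: 60✗, 36✗, 83✓, 18✗
= [83]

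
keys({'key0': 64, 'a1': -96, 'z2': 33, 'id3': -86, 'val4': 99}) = ['key0', 'a1', 'z2', 'id3', 'val4']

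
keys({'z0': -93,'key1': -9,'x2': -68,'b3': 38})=['z0', 'key1', 'x2', 'b3']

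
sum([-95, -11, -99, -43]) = (-95) + (-11) + (-99) + (-43)
= -248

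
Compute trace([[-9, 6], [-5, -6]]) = -15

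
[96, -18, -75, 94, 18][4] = 18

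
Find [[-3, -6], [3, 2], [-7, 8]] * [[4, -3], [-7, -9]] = C[0][0] = (-3)*(4) + (-6)*(-7) = 30
C[0][1] = (-3)*(-3) + (-6)*(-9) = 63
C[1][0] = (3)*(4) + (2)*(-7) = -2
C[1][1] = (3)*(-3) + (2)*(-9) = -27
C[2][0] = (-7)*(4) + (8)*(-7) = -84
C[2][1] = (-7)*(-3) + (8)*(-9) = -51
= [[30, 63], [-2, -27], [-84, -51]]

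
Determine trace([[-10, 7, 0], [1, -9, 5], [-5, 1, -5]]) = diagonal: (-10) + (-9) + (-5)
= -24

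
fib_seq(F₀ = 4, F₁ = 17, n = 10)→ F_2 = F_1 + F_0 = 21
F_3 = F_2 + F_1 = 38
F_4 = F_3 + F_2 = 59
...
= [4, 17, 21, 38, 59, 97, 156, 253, 409, 662]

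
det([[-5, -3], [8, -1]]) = (-5)*(-1) - (-3)*(8)
= 29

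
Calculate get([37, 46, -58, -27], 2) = -58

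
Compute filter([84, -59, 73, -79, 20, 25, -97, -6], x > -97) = [84, -59, 73, -79, 20, 25, -6]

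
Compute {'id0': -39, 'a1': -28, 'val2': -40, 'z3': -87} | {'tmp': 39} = {'id0': -39, 'a1': -28, 'val2': -40, 'z3': -87, 'tmp': 39}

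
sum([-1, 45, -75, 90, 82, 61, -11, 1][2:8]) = slice → [-75, 90, 82, 61, -11, 1]
(-75) + 90 + 82 + 61 + (-11) + 1
= 148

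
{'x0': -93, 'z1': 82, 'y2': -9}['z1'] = 82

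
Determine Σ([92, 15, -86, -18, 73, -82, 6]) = 0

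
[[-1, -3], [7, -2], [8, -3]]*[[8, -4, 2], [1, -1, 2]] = [[-11, 7, -8], [54, -26, 10], [61, -29, 10]]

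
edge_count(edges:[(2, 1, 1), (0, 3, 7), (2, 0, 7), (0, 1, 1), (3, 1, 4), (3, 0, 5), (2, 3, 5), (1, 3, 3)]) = 8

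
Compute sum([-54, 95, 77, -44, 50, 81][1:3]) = 172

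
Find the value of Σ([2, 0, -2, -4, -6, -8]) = -18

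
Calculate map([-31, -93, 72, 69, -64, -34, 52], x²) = [961, 8649, 5184, 4761, 4096, 1156, 2704]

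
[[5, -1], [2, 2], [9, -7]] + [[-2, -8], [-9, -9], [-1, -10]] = [[3, -9], [-7, -7], [8, -17]]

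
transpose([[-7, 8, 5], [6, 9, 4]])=[[-7, 6], [8, 9], [5, 4]]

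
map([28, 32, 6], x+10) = 28+10=38, 32+10=42, 6+10=16
= [38, 42, 16]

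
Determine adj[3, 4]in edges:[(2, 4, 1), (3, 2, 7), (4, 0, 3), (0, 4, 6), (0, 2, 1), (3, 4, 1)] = 1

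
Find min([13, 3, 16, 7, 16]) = 3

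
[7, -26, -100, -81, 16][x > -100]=keep x where x > -100: 7✓, -26✓, -100✗, -81✓, 16✓
= [7, -26, -81, 16]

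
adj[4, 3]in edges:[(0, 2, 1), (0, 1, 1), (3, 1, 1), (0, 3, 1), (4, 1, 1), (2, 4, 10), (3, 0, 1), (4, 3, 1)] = 1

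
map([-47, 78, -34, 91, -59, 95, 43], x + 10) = [-37, 88, -24, 101, -49, 105, 53]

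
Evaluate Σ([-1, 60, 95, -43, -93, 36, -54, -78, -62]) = (-1) + 60 + 95 + (-43) + (-93) + 36 + (-54) + (-78) + (-62)
= -140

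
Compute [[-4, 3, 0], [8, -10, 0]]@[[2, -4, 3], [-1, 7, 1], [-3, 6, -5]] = C[0][0] = (-4)*(2) + (3)*(-1) + (0)*(-3) = -11
C[0][1] = (-4)*(-4) + (3)*(7) + (0)*(6) = 37
C[0][2] = (-4)*(3) + (3)*(1) + (0)*(-5) = -9
C[1][0] = (8)*(2) + (-10)*(-1) + (0)*(-3) = 26
C[1][1] = (8)*(-4) + (-10)*(7) + (0)*(6) = -102
C[1][2] = (8)*(3) + (-10)*(1) + (0)*(-5) = 14
= [[-11, 37, -9], [26, -102, 14]]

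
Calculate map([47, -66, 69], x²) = (47)²=2209, (-66)²=4356, (69)²=4761
= [2209, 4356, 4761]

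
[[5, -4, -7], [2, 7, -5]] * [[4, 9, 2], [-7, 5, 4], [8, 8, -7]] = C[0][0] = (5)*(4) + (-4)*(-7) + (-7)*(8) = -8
C[0][1] = (5)*(9) + (-4)*(5) + (-7)*(8) = -31
C[0][2] = (5)*(2) + (-4)*(4) + (-7)*(-7) = 43
C[1][0] = (2)*(4) + (7)*(-7) + (-5)*(8) = -81
C[1][1] = (2)*(9) + (7)*(5) + (-5)*(8) = 13
C[1][2] = (2)*(2) + (7)*(4) + (-5)*(-7) = 67
= [[-8, -31, 43], [-81, 13, 67]]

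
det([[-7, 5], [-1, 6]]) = -37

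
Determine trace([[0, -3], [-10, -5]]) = -5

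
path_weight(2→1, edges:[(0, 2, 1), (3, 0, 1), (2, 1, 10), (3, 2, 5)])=w(2→1)=10
= 10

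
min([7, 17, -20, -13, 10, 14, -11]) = -20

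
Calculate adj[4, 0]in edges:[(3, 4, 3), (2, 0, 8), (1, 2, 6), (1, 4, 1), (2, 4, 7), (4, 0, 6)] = 6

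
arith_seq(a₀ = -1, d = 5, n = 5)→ [-1, 4, 9, 14, 19]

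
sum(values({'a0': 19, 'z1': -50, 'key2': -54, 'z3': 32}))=19 + (-50) + (-54) + 32
= -53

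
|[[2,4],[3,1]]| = (2)*(1) - (4)*(3)
= -10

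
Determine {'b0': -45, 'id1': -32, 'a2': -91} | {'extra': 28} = {'b0': -45, 'id1': -32, 'a2': -91, 'extra': 28}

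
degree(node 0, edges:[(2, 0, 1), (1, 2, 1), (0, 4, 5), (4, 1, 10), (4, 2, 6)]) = incident: (2,0), (0,4)
= 2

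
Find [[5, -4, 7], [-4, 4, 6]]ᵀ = [[5, -4], [-4, 4], [7, 6]]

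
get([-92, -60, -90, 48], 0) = -92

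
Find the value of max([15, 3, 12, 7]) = 15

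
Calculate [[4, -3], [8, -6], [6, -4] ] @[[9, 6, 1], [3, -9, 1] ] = C[0][0] = (4)*(9) + (-3)*(3) = 27
C[0][1] = (4)*(6) + (-3)*(-9) = 51
C[0][2] = (4)*(1) + (-3)*(1) = 1
C[1][0] = (8)*(9) + (-6)*(3) = 54
C[1][1] = (8)*(6) + (-6)*(-9) = 102
C[1][2] = (8)*(1) + (-6)*(1) = 2
... (3 more cells)
= [[27, 51, 1], [54, 102, 2], [42, 72, 2]]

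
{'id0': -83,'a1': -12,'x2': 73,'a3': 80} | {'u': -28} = {'id0': -83, 'a1': -12, 'x2': 73, 'a3': 80, 'u': -28}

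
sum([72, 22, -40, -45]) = 9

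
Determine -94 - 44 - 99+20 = -217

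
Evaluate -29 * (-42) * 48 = 58464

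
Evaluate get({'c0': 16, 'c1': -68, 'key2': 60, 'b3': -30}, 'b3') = -30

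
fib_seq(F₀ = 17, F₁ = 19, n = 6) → F_2 = F_1 + F_0 = 36
F_3 = F_2 + F_1 = 55
F_4 = F_3 + F_2 = 91
...
= [17, 19, 36, 55, 91, 146]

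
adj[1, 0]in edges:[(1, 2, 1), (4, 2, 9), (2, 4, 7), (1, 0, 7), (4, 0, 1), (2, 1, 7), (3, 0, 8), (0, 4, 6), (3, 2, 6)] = 7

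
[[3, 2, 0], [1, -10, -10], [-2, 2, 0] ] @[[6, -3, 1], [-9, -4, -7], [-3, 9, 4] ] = C[0][0] = (3)*(6) + (2)*(-9) + (0)*(-3) = 0
C[0][1] = (3)*(-3) + (2)*(-4) + (0)*(9) = -17
C[0][2] = (3)*(1) + (2)*(-7) + (0)*(4) = -11
C[1][0] = (1)*(6) + (-10)*(-9) + (-10)*(-3) = 126
C[1][1] = (1)*(-3) + (-10)*(-4) + (-10)*(9) = -53
C[1][2] = (1)*(1) + (-10)*(-7) + (-10)*(4) = 31
... (3 more cells)
= [[0, -17, -11], [126, -53, 31], [-30, -2, -16]]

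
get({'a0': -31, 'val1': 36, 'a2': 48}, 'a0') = -31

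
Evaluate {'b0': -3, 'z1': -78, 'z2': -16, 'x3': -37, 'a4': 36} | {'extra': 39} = {'b0': -3, 'z1': -78, 'z2': -16, 'x3': -37, 'a4': 36, 'extra': 39}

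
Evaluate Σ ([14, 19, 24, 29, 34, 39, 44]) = 14 + 19 + 24 + 29 + 34 + 39 + 44
= 203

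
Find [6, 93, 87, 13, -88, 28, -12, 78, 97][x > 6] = keep x where x > 6: 6✗, 93✓, 87✓, 13✓, -88✗, 28✓, -12✗, 78✓, 97✓
= [93, 87, 13, 28, 78, 97]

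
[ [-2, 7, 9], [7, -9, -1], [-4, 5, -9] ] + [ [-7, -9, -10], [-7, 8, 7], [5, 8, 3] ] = [[-9, -2, -1], [0, -1, 6], [1, 13, -6]]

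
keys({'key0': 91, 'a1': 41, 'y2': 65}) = ['key0', 'a1', 'y2']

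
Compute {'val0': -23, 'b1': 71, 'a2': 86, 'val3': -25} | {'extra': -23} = {'val0': -23, 'b1': 71, 'a2': 86, 'val3': -25, 'extra': -23}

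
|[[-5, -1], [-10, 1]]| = (-5)*(1) - (-1)*(-10)
= -15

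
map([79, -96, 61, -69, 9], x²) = [6241, 9216, 3721, 4761, 81]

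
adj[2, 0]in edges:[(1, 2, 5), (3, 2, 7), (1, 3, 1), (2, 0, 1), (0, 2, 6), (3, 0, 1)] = 1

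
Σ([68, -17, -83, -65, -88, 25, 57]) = 68 + (-17) + (-83) + (-65) + (-88) + 25 + 57
= -103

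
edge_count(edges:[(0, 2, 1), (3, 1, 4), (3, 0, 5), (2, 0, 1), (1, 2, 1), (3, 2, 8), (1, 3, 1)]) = 7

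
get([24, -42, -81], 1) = -42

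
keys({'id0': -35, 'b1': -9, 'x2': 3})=['id0', 'b1', 'x2']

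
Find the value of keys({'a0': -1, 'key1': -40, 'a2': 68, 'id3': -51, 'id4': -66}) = ['a0', 'key1', 'a2', 'id3', 'id4']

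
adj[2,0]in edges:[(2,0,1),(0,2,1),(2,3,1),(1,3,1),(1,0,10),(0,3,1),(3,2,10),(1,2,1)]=1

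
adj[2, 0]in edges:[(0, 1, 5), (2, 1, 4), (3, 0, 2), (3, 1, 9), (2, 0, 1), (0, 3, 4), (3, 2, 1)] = 1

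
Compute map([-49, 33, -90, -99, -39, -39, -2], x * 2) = [-98, 66, -180, -198, -78, -78, -4]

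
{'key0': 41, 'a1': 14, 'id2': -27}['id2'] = -27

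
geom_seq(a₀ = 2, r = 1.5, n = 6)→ a_0 = 2*1.5^0 = 2.0
a_1 = 2*1.5^1 = 3.0
a_2 = 2*1.5^2 = 4.5
...
= [2.0, 3.0, 4.5, 6.75, 10.125, 15.1875]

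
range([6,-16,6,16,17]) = 33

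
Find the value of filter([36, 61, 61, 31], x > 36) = [61, 61]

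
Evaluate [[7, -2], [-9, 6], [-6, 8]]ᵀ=[[7, -9, -6], [-2, 6, 8]]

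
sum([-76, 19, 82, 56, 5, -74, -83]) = (-76) + 19 + 82 + 56 + 5 + (-74) + (-83)
= -71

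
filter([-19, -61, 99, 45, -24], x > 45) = keep x where x > 45: -19✗, -61✗, 99✓, 45✗, -24✗
= [99]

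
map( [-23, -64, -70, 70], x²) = [529, 4096, 4900, 4900]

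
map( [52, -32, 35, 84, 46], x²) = [2704, 1024, 1225, 7056, 2116]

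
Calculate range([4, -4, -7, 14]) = 21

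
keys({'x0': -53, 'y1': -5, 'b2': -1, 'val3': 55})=['x0', 'y1', 'b2', 'val3']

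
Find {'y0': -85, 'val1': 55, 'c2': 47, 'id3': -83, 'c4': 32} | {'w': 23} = {'y0': -85, 'val1': 55, 'c2': 47, 'id3': -83, 'c4': 32, 'w': 23}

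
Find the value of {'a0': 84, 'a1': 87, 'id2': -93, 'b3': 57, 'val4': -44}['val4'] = -44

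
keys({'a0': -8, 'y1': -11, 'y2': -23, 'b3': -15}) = ['a0', 'y1', 'y2', 'b3']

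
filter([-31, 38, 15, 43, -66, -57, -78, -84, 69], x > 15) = [38, 43, 69]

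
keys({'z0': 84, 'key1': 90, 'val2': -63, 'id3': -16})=['z0', 'key1', 'val2', 'id3']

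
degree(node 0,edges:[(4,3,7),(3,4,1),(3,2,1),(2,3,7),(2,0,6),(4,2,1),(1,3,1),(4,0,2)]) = incident: (2,0), (4,0)
= 2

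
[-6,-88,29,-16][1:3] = [-88, 29]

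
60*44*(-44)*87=-10105920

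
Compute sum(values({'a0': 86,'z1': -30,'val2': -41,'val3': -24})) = 86 + (-30) + (-41) + (-24)
= -9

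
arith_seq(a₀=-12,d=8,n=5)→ [-12, -4, 4, 12, 20]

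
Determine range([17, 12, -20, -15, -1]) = 37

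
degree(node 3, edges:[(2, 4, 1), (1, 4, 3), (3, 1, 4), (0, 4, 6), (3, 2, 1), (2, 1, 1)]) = 2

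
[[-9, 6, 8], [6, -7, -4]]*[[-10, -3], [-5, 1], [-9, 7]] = C[0][0] = (-9)*(-10) + (6)*(-5) + (8)*(-9) = -12
C[0][1] = (-9)*(-3) + (6)*(1) + (8)*(7) = 89
C[1][0] = (6)*(-10) + (-7)*(-5) + (-4)*(-9) = 11
C[1][1] = (6)*(-3) + (-7)*(1) + (-4)*(7) = -53
= [[-12, 89], [11, -53]]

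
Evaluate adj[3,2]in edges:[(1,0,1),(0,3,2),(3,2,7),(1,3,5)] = 7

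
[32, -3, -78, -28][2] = -78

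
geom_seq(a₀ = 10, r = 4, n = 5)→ [10, 40, 160, 640, 2560]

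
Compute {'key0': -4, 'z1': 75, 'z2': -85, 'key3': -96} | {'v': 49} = {'key0': -4, 'z1': 75, 'z2': -85, 'key3': -96, 'v': 49}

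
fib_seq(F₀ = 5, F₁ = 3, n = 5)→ F_2 = F_1 + F_0 = 8
F_3 = F_2 + F_1 = 11
F_4 = F_3 + F_2 = 19
= [5, 3, 8, 11, 19]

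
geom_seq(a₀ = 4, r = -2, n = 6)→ [4, -8, 16, -32, 64, -128]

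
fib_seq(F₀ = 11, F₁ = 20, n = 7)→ F_2 = F_1 + F_0 = 31
F_3 = F_2 + F_1 = 51
F_4 = F_3 + F_2 = 82
...
= [11, 20, 31, 51, 82, 133, 215]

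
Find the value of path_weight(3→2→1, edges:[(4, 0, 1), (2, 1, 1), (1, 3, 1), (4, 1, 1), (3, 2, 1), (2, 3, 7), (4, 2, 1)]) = w(3→2)=1 + w(2→1)=1
= 2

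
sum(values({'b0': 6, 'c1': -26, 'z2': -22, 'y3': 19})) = -23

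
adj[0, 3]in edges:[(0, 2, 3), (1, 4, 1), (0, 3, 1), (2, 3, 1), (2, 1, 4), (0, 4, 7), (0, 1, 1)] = 1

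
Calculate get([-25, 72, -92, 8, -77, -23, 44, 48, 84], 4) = -77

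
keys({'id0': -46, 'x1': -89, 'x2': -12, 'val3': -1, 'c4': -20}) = ['id0', 'x1', 'x2', 'val3', 'c4']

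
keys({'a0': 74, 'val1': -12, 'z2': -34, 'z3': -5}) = ['a0', 'val1', 'z2', 'z3']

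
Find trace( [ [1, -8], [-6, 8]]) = diagonal: 1 + 8
= 9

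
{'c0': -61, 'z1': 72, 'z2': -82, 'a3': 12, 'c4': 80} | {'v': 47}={'c0': -61, 'z1': 72, 'z2': -82, 'a3': 12, 'c4': 80, 'v': 47}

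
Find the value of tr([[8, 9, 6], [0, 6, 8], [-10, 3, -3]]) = diagonal: 8 + 6 + (-3)
= 11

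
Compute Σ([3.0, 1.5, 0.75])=3.0 + 1.5 + 0.75
= 5.25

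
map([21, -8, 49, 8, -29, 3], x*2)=21*2=42, -8*2=-16, 49*2=98, 8*2=16, -29*2=-58, 3*2=6
= [42, -16, 98, 16, -58, 6]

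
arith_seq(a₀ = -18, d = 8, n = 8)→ [-18, -10, -2, 6, 14, 22, 30, 38]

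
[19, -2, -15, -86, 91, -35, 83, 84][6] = 83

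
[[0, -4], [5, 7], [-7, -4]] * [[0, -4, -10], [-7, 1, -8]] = [[28, -4, 32], [-49, -13, -106], [28, 24, 102]]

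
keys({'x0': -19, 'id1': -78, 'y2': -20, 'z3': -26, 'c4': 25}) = ['x0', 'id1', 'y2', 'z3', 'c4']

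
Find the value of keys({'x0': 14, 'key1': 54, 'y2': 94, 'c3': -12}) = ['x0', 'key1', 'y2', 'c3']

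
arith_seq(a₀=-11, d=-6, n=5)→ a_0 = -11 + 0*-6 = -11
a_1 = -11 + 1*-6 = -17
a_2 = -11 + 2*-6 = -23
...
= [-11, -17, -23, -29, -35]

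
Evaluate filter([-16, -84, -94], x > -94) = [-16, -84]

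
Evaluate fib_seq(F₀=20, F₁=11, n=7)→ [20, 11, 31, 42, 73, 115, 188]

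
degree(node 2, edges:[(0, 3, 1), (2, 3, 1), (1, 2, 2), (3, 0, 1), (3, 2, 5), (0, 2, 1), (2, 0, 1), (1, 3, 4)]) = 5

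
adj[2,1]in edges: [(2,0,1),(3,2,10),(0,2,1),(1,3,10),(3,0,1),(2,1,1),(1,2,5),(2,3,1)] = 1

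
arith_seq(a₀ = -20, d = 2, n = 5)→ [-20, -18, -16, -14, -12]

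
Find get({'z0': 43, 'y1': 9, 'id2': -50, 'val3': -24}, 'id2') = -50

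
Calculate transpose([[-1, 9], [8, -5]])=[[-1, 8], [9, -5]]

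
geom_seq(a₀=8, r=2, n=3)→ [8, 16, 32]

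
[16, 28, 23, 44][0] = 16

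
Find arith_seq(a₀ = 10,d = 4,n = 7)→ a_0 = 10 + 0*4 = 10
a_1 = 10 + 1*4 = 14
a_2 = 10 + 2*4 = 18
...
= [10, 14, 18, 22, 26, 30, 34]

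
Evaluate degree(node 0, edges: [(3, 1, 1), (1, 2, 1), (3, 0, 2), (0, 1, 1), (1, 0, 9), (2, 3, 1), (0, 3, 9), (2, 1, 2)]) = incident: (3,0), (0,1), (1,0), (0,3)
= 4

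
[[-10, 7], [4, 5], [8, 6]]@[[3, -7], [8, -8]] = [[26, 14], [52, -68], [72, -104]]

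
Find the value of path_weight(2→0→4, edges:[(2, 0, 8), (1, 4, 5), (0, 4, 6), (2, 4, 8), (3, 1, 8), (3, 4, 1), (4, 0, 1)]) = 14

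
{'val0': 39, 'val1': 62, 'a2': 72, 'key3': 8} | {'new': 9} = {'val0': 39, 'val1': 62, 'a2': 72, 'key3': 8, 'new': 9}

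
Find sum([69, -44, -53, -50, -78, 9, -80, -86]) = -313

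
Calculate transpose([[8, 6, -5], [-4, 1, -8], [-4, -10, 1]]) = [[8, -4, -4], [6, 1, -10], [-5, -8, 1]]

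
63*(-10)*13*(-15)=122850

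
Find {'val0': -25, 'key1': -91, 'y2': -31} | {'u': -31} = {'val0': -25, 'key1': -91, 'y2': -31, 'u': -31}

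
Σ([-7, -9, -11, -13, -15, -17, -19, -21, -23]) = (-7) + (-9) + (-11) + (-13) + (-15) + (-17) + (-19) + (-21) + (-23)
= -135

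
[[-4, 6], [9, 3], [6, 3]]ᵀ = [[-4, 9, 6], [6, 3, 3]]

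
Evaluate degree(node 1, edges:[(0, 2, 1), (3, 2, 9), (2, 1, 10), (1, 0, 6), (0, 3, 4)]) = incident: (2,1), (1,0)
= 2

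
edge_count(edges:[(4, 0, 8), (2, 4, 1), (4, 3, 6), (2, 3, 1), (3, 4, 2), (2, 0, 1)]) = 6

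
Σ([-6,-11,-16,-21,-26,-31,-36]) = (-6) + (-11) + (-16) + (-21) + (-26) + (-31) + (-36)
= -147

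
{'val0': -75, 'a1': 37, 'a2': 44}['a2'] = 44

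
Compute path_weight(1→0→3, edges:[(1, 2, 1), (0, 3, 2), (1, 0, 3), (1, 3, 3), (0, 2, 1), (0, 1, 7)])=5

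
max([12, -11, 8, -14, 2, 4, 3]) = 12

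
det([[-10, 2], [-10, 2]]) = (-10)*(2) - (2)*(-10)
= 0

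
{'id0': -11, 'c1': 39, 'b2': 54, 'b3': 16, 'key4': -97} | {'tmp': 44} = {'id0': -11, 'c1': 39, 'b2': 54, 'b3': 16, 'key4': -97, 'tmp': 44}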